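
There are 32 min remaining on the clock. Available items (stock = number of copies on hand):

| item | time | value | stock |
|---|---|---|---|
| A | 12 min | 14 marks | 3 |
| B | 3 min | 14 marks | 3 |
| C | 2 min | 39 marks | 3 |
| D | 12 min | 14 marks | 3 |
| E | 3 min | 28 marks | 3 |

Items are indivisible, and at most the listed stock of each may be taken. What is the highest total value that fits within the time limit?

Best selections within time 32 and stock limits:
- 3×B + 3×C + 3×E: time 24, value 243
- 2×B + 3×C + 3×E: time 21, value 229
- 1×B + 3×C + 1×D + 3×E: time 30, value 229
- 1×A + 1×B + 3×C + 3×E: time 30, value 229
Best: 243 marks.

243 marks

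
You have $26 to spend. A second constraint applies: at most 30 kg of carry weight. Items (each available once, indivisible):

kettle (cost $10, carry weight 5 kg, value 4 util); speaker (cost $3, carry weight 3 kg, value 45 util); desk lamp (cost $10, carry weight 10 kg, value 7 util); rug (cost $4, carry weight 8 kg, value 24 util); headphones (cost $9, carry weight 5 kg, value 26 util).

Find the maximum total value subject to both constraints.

102 util

Feasible sets respecting both limits:
- speaker+desk lamp+rug+headphones: cost 26, carry weight 26, value 102
- kettle+speaker+rug+headphones: cost 26, carry weight 21, value 99
- speaker+rug+headphones: cost 16, carry weight 16, value 95
Best: 102 util.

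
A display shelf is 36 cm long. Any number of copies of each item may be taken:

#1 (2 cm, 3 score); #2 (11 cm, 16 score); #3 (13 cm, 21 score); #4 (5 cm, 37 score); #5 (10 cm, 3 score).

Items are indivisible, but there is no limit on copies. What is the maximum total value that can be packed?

259 score

Best value-per-unit is #4 at 37/5, and filling with it alone uses length 7×5=35. No mix of the others beats 7×37 = 259.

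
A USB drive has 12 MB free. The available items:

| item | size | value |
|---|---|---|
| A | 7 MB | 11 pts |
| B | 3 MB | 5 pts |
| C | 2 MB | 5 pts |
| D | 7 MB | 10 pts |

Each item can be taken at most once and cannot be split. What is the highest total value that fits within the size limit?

21 pts

Check high-value combinations within 12 MB:
- A+B+C: size 7+3+2=12, value 11+5+5=21
- B+C+D: size 3+2+7=12, value 5+5+10=20
- A+C: size 7+2=9, value 11+5=16
Best: 21 pts.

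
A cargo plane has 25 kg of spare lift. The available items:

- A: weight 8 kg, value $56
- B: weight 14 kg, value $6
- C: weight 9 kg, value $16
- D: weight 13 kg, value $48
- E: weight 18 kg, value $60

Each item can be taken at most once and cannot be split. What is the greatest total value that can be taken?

$104

This is a 0/1 knapsack; check combinations near the capacity.
- A+D: weight 8+13=21, value 56+48=104
- A+C: weight 8+9=17, value 56+16=72
- C+D: weight 9+13=22, value 16+48=64
- A+B: weight 8+14=22, value 56+6=62
- E: weight 18, value 60
Best: $104.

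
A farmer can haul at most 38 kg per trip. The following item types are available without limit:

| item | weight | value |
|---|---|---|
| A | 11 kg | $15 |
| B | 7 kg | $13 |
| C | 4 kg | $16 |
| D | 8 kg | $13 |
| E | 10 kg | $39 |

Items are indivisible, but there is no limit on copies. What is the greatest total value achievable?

$151

Best value-per-unit is C at 16/4; filling with it alone gives 9×16 = 144.
Optimal mix: 7×C + 1×E → weight 38, value 151.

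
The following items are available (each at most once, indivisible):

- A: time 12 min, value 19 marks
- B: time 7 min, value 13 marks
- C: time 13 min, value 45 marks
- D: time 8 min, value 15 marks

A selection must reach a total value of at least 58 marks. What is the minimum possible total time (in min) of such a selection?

Subsets with value ≥ 58, sorted by total time:
- B+C: time 20, value 58
- C+D: time 21, value 60
- A+C: time 25, value 64
- B+C+D: time 28, value 73
Minimum time: 20 min.

20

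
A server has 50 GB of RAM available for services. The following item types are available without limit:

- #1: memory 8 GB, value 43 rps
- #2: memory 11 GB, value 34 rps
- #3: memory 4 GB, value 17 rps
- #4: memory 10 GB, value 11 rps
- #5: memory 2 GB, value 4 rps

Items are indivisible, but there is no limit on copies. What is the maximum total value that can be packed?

262 rps

Best value-per-unit is #1 at 43/8; filling with it alone gives 6×43 = 258.
Optimal mix: 6×#1 + 1×#5 → memory 50, value 262.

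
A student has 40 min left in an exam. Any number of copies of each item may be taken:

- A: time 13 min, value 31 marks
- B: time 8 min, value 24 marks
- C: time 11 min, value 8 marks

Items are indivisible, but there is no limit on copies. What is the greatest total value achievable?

Best value-per-unit is B at 24/8, and filling with it alone uses time 5×8=40. No mix of the others beats 5×24 = 120.

120 marks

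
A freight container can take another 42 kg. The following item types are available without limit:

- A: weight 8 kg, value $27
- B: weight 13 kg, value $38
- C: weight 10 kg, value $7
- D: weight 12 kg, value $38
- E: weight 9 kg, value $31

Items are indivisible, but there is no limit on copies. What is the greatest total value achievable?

$143

Best value-per-unit is E at 31/9; filling with it alone gives 4×31 = 124.
Optimal mix: 3×A + 2×E → weight 42, value 143.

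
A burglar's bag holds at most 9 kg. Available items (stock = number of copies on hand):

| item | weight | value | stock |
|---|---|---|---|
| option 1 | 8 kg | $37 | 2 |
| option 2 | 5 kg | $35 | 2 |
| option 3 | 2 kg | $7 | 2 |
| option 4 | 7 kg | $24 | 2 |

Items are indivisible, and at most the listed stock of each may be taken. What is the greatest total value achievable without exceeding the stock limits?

$49

Top feasible selections:
- 1×option 2 + 2×option 3: weight 9, value 49
- 1×option 2 + 1×option 3: weight 7, value 42
Best: $49.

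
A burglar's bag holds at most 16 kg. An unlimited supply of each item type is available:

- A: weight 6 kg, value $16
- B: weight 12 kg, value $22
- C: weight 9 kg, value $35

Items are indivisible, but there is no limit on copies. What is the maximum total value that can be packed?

$51

Best value-per-unit is C at 35/9; filling with it alone gives 1×35 = 35.
Optimal mix: 1×A + 1×C → weight 15, value 51.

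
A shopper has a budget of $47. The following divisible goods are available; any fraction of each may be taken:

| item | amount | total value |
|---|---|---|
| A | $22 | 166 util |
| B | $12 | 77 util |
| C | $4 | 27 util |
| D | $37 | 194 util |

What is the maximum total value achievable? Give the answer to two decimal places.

317.19

Take in order of value per unit:
- A (166/22 per unit): all 22 → value 166, running total 166.00
- C (27/4 per unit): all 4 → value 27, running total 193.00
- B (77/12 per unit): all 12 → value 77, running total 270.00
- D (194/37 per unit): 9 of 37 → value 9×194/37 = 47.1892, running total 317.19
Total 317.19.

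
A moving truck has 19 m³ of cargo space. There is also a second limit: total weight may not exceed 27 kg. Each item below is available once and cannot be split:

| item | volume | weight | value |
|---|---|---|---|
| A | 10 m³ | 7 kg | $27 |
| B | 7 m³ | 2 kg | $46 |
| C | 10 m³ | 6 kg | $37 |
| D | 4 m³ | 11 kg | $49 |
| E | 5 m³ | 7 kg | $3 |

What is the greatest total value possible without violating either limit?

$98

Feasible sets respecting both limits:
- B+D+E: volume 16, weight 20, value 98
- B+D: volume 11, weight 13, value 95
- C+D+E: volume 19, weight 24, value 89
- C+D: volume 14, weight 17, value 86
Best: $98.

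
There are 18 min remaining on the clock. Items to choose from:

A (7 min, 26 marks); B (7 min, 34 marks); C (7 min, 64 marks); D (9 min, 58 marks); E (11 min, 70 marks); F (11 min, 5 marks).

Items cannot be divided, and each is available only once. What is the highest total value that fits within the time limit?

134 marks

Check high-value combinations within 18 min:
- C+E: time 7+11=18, value 64+70=134
- C+D: time 7+9=16, value 64+58=122
- B+E: time 7+11=18, value 34+70=104
- B+C: time 7+7=14, value 34+64=98
- A+E: time 7+11=18, value 26+70=96
Best: 134 marks.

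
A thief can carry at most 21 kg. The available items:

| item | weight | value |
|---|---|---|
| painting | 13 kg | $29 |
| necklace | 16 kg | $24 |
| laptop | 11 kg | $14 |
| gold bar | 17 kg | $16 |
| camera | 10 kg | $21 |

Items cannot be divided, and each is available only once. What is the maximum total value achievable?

$35

This is a 0/1 knapsack; check combinations near the capacity.
- laptop+camera: weight 11+10=21, value 14+21=35
- painting: weight 13, value 29
- necklace: weight 16, value 24
- camera: weight 10, value 21
- gold bar: weight 17, value 16
Best: $35.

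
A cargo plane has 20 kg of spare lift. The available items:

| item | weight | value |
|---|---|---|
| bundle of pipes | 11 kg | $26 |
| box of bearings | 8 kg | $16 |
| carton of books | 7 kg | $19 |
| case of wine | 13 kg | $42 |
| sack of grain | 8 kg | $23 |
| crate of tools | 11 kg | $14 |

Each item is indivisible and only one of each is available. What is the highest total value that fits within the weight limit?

$61

Check high-value combinations within 20 kg:
- carton of books+case of wine: weight 7+13=20, value 19+42=61
- bundle of pipes+sack of grain: weight 11+8=19, value 26+23=49
- bundle of pipes+carton of books: weight 11+7=18, value 26+19=45
- case of wine: weight 13, value 42
Best: $61.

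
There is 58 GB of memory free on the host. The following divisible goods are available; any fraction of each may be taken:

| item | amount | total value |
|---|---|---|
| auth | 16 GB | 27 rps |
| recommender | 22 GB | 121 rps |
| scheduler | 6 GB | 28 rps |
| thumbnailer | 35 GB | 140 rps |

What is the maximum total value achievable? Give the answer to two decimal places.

269.00

Take in order of value per unit:
- recommender (121/22 per unit): all 22 → value 121, running total 121.00
- scheduler (28/6 per unit): all 6 → value 28, running total 149.00
- thumbnailer (140/35 per unit): 30 of 35 → value 30×140/35 = 120.0000, running total 269.00
Total 269.00.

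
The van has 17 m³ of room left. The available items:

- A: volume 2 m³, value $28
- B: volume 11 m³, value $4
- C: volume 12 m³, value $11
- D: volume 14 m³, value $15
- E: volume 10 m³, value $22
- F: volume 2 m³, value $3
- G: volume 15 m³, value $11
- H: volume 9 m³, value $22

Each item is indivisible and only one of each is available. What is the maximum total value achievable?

Check high-value combinations within 17 m³:
- A+F+H: volume 2+2+9=13, value 28+3+22=53
- A+E+F: volume 2+10+2=14, value 28+22+3=53
- A+H: volume 2+9=11, value 28+22=50
- A+E: volume 2+10=12, value 28+22=50
- A+D: volume 2+14=16, value 28+15=43
Best: $53.

$53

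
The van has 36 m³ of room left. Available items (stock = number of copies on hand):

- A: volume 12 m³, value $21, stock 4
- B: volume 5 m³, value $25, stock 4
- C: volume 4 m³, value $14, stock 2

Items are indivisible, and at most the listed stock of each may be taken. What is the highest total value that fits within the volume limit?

$135

Top feasible selections:
- 1×A + 4×B + 1×C: volume 36, value 135
- 4×B + 2×C: volume 28, value 128
- 1×A + 3×B + 2×C: volume 35, value 124
Best: $135.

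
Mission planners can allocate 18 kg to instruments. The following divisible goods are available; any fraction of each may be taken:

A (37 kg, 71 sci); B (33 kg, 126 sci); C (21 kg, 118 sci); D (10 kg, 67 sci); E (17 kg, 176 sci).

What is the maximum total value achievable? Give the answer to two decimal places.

182.70

Take in order of value per unit:
- E (176/17 per unit): all 17 → value 176, running total 176.00
- D (67/10 per unit): 1 of 10 → value 1×67/10 = 6.7000, running total 182.70
Total 182.70.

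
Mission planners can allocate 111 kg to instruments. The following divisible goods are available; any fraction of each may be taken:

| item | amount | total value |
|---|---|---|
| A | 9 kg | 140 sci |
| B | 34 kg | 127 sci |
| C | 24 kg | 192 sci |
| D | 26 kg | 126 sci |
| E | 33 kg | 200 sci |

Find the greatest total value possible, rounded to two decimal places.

Take in order of value per unit:
- A (140/9 per unit): all 9 → value 140, running total 140.00
- C (192/24 per unit): all 24 → value 192, running total 332.00
- E (200/33 per unit): all 33 → value 200, running total 532.00
- D (126/26 per unit): all 26 → value 126, running total 658.00
- B (127/34 per unit): 19 of 34 → value 19×127/34 = 70.9706, running total 728.97
Total 728.97.

728.97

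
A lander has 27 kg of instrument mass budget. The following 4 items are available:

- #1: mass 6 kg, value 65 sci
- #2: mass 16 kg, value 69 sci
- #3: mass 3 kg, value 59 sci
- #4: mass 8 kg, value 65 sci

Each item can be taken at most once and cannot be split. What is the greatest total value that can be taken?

Check high-value combinations within 27 kg:
- #1+#2+#3: mass 6+16+3=25, value 65+69+59=193
- #2+#3+#4: mass 16+3+8=27, value 69+59+65=193
- #1+#3+#4: mass 6+3+8=17, value 65+59+65=189
- #1+#2: mass 6+16=22, value 65+69=134
- #2+#4: mass 16+8=24, value 69+65=134
Best: 193 sci.

193 sci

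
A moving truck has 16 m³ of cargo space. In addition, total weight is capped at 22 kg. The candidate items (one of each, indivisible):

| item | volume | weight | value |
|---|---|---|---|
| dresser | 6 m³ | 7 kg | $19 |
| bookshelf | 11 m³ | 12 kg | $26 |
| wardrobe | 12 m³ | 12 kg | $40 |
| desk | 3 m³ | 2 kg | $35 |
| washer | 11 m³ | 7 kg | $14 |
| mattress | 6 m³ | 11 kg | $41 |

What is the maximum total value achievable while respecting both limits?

Feasible sets respecting both limits:
- dresser+desk+mattress: volume 15, weight 20, value 95
- desk+mattress: volume 9, weight 13, value 76
- wardrobe+desk: volume 15, weight 14, value 75
Best: $95.

$95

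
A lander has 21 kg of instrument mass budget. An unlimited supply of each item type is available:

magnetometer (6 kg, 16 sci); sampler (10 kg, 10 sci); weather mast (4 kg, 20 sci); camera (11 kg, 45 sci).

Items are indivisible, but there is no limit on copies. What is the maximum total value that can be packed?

100 sci

Best value-per-unit is weather mast at 20/4, and filling with it alone uses mass 5×4=20. No mix of the others beats 5×20 = 100.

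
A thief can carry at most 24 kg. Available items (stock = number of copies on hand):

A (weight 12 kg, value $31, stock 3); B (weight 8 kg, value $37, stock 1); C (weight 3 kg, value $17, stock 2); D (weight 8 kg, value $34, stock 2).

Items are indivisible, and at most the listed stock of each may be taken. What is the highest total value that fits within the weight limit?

Best selections within weight 24 and stock limits:
- 1×B + 2×C + 1×D: weight 22, value 105
- 1×B + 2×D: weight 24, value 105
- 2×C + 2×D: weight 22, value 102
Best: $105.

$105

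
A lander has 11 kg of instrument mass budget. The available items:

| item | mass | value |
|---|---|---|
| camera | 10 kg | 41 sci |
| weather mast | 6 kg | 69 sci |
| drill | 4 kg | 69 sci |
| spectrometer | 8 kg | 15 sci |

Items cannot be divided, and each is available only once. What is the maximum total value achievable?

This is a 0/1 knapsack; check combinations near the capacity.
- weather mast+drill: mass 6+4=10, value 69+69=138
- drill: mass 4, value 69
- weather mast: mass 6, value 69
- camera: mass 10, value 41
Best: 138 sci.

138 sci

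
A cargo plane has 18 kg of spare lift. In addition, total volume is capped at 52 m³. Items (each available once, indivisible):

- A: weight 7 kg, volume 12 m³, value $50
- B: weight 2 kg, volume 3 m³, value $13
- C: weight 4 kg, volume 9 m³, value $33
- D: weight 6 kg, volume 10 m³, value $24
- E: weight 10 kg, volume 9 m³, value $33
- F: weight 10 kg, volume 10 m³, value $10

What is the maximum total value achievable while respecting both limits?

$107

Feasible sets respecting both limits:
- A+C+D: weight 17, volume 31, value 107
- A+B+C: weight 13, volume 24, value 96
- A+B+D: weight 15, volume 25, value 87
- A+C: weight 11, volume 21, value 83
Best: $107.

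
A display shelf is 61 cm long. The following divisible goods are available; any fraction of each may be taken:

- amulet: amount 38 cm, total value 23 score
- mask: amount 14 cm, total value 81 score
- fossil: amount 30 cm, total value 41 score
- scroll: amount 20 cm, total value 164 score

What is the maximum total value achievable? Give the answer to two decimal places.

281.90

Take in order of value per unit:
- scroll (164/20 per unit): all 20 → value 164, running total 164.00
- mask (81/14 per unit): all 14 → value 81, running total 245.00
- fossil (41/30 per unit): 27 of 30 → value 27×41/30 = 36.9000, running total 281.90
Total 281.90.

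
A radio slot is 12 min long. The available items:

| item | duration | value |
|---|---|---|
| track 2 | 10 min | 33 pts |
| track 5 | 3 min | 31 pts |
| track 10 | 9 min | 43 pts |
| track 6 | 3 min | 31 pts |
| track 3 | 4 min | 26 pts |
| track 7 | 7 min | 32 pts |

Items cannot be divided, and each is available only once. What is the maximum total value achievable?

Check high-value combinations within 12 min:
- track 5+track 6+track 3: duration 3+3+4=10, value 31+31+26=88
- track 5+track 10: duration 3+9=12, value 31+43=74
- track 10+track 6: duration 9+3=12, value 43+31=74
- track 5+track 7: duration 3+7=10, value 31+32=63
Best: 88 pts.

88 pts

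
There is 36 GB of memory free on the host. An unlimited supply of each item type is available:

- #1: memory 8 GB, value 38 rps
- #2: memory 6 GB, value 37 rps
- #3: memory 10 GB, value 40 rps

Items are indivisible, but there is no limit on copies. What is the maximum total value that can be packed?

222 rps

Best value-per-unit is #2 at 37/6, and filling with it alone uses memory 6×6=36. No mix of the others beats 6×37 = 222.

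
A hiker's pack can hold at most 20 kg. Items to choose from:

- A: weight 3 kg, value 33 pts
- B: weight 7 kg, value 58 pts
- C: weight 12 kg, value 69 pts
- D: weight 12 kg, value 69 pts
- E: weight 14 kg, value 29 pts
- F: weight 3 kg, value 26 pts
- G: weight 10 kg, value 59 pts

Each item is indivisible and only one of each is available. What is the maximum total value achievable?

Check high-value combinations within 20 kg:
- A+B+G: weight 3+7+10=20, value 33+58+59=150
- B+F+G: weight 7+3+10=20, value 58+26+59=143
- A+C+F: weight 3+12+3=18, value 33+69+26=128
- A+D+F: weight 3+12+3=18, value 33+69+26=128
- B+C: weight 7+12=19, value 58+69=127
Best: 150 pts.

150 pts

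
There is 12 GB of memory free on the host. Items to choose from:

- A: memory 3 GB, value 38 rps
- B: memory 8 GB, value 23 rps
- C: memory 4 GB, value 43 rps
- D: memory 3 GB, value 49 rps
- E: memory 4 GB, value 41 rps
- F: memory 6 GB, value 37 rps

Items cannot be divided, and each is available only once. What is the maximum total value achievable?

This is a 0/1 knapsack; check combinations near the capacity.
- C+D+E: memory 4+3+4=11, value 43+49+41=133
- A+C+D: memory 3+4+3=10, value 38+43+49=130
- A+D+E: memory 3+3+4=10, value 38+49+41=128
- A+D+F: memory 3+3+6=12, value 38+49+37=124
- A+C+E: memory 3+4+4=11, value 38+43+41=122
Best: 133 rps.

133 rps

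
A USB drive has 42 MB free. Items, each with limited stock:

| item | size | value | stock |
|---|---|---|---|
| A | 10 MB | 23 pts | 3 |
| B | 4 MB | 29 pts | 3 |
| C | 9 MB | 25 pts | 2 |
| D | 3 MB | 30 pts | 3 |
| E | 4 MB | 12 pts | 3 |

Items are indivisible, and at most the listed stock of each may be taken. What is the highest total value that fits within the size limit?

238 pts

Top feasible selections:
- 3×B + 1×C + 3×D + 3×E: size 42, value 238
- 3×B + 2×C + 3×D: size 39, value 227
- 3×B + 1×C + 3×D + 2×E: size 38, value 226
Best: 238 pts.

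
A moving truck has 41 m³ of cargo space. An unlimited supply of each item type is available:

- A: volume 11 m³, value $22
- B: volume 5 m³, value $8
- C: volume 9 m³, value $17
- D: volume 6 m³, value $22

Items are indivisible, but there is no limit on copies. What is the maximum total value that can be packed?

Best value-per-unit is D at 22/6; filling with it alone gives 6×22 = 132.
Optimal mix: 1×B + 6×D → volume 41, value 140.

$140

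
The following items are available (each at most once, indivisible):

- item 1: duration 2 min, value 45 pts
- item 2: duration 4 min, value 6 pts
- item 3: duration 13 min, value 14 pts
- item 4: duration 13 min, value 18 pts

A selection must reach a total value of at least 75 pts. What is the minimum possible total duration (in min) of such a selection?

Subsets with value ≥ 75, sorted by total duration:
- item 1+item 3+item 4: duration 28, value 77
- item 1+item 2+item 3+item 4: duration 32, value 83
Minimum duration: 28 min.

28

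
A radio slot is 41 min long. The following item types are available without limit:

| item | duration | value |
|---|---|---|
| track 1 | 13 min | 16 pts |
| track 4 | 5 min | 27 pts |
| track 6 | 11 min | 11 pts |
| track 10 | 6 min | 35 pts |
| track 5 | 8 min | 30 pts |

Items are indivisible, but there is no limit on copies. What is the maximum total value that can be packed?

237 pts

Best value-per-unit is track 10 at 35/6; filling with it alone gives 6×35 = 210.
Optimal mix: 1×track 4 + 6×track 10 → duration 41, value 237.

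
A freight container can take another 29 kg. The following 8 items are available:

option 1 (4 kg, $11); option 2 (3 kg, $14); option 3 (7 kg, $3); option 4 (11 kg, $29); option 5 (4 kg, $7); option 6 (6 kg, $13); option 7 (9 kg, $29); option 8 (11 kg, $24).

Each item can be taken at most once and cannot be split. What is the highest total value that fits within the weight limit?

$85

This is a 0/1 knapsack; check combinations near the capacity.
- option 2+option 4+option 6+option 7: weight 3+11+6+9=29, value 14+29+13+29=85
- option 1+option 2+option 4+option 7: weight 4+3+11+9=27, value 11+14+29+29=83
- option 2+option 6+option 7+option 8: weight 3+6+9+11=29, value 14+13+29+24=80
Best: $85.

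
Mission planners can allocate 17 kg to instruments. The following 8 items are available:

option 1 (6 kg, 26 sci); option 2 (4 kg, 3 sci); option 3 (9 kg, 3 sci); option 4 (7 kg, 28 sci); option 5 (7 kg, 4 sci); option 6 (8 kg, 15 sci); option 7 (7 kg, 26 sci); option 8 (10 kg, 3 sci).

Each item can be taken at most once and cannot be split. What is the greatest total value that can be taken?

57 sci

Check high-value combinations within 17 kg:
- option 1+option 2+option 4: mass 6+4+7=17, value 26+3+28=57
- option 1+option 2+option 7: mass 6+4+7=17, value 26+3+26=55
- option 1+option 4: mass 6+7=13, value 26+28=54
Best: 57 sci.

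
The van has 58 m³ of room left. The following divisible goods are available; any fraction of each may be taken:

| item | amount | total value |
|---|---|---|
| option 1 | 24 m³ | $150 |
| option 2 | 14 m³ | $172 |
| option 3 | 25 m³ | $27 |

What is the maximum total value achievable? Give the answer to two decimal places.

343.60

Take in order of value per unit:
- option 2 (172/14 per unit): all 14 → value 172, running total 172.00
- option 1 (150/24 per unit): all 24 → value 150, running total 322.00
- option 3 (27/25 per unit): 20 of 25 → value 20×27/25 = 21.6000, running total 343.60
Total 343.60.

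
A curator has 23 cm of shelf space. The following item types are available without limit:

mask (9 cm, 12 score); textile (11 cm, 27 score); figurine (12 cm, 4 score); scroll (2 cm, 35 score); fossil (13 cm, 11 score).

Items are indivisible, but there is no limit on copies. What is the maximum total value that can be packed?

385 score

Best value-per-unit is scroll at 35/2, and filling with it alone uses length 11×2=22. No mix of the others beats 11×35 = 385.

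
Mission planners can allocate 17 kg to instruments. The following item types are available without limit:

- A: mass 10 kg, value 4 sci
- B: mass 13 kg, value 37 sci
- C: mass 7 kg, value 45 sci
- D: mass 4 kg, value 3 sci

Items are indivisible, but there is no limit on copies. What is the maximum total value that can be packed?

90 sci

Best value-per-unit is C at 45/7, and filling with it alone uses mass 2×7=14. No mix of the others beats 2×45 = 90.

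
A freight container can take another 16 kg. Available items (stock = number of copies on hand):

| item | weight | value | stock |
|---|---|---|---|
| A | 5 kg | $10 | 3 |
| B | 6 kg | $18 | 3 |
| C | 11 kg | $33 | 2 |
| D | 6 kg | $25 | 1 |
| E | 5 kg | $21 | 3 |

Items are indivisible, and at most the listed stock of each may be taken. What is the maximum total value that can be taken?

$67

Top feasible selections:
- 1×D + 2×E: weight 16, value 67
- 3×E: weight 15, value 63
- 1×B + 2×E: weight 16, value 60
Best: $67.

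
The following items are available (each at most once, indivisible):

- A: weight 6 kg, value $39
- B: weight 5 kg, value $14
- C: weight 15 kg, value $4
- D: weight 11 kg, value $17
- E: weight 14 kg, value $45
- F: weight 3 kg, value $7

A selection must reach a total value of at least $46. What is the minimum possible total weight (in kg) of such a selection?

9

Subsets with value ≥ 46, sorted by total weight:
- A+F: weight 9, value 46
- A+B: weight 11, value 53
- A+B+F: weight 14, value 60
Minimum weight: 9 kg.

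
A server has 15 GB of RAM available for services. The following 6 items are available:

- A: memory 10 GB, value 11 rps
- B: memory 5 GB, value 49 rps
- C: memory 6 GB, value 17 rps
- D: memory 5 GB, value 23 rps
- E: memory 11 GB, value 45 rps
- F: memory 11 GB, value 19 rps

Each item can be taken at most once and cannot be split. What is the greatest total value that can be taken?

This is a 0/1 knapsack; check combinations near the capacity.
- B+D: memory 5+5=10, value 49+23=72
- B+C: memory 5+6=11, value 49+17=66
- A+B: memory 10+5=15, value 11+49=60
- B: memory 5, value 49
Best: 72 rps.

72 rps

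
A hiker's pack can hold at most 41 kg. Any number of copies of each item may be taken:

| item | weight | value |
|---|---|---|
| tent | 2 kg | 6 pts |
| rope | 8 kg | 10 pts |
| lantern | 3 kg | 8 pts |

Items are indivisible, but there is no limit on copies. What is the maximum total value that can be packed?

122 pts

Best value-per-unit is tent at 6/2; filling with it alone gives 20×6 = 120.
Optimal mix: 19×tent + 1×lantern → weight 41, value 122.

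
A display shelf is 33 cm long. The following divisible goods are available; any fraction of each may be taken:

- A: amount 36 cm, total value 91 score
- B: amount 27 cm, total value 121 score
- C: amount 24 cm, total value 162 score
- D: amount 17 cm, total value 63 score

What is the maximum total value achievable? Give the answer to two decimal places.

202.33

Take in order of value per unit:
- C (162/24 per unit): all 24 → value 162, running total 162.00
- B (121/27 per unit): 9 of 27 → value 9×121/27 = 40.3333, running total 202.33
Total 202.33.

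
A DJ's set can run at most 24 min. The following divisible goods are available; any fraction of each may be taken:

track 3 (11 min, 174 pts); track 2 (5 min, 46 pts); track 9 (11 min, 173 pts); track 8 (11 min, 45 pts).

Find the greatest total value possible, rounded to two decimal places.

365.40

Take in order of value per unit:
- track 3 (174/11 per unit): all 11 → value 174, running total 174.00
- track 9 (173/11 per unit): all 11 → value 173, running total 347.00
- track 2 (46/5 per unit): 2 of 5 → value 2×46/5 = 18.4000, running total 365.40
Total 365.40.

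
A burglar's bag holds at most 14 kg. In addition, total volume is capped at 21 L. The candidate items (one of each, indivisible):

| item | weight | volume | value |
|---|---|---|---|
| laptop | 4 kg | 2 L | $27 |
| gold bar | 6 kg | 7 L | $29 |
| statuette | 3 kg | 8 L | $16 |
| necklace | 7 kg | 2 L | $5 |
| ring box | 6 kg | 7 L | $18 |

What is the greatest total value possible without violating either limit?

$72

Feasible sets respecting both limits:
- laptop+gold bar+statuette: weight 13, volume 17, value 72
- laptop+statuette+ring box: weight 13, volume 17, value 61
- laptop+gold bar: weight 10, volume 9, value 56
- laptop+statuette+necklace: weight 14, volume 12, value 48
Best: $72.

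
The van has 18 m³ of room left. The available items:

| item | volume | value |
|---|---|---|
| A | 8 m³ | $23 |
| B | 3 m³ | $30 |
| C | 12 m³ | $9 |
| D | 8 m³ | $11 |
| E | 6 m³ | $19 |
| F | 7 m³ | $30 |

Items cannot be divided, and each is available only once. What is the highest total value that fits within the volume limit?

Check high-value combinations within 18 m³:
- A+B+F: volume 8+3+7=18, value 23+30+30=83
- B+E+F: volume 3+6+7=16, value 30+19+30=79
- A+B+E: volume 8+3+6=17, value 23+30+19=72
Best: $83.

$83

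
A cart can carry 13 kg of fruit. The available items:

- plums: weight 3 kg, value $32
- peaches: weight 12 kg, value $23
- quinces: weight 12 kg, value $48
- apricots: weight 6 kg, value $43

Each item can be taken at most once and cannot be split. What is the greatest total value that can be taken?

This is a 0/1 knapsack; check combinations near the capacity.
- plums+apricots: weight 3+6=9, value 32+43=75
- quinces: weight 12, value 48
- apricots: weight 6, value 43
- plums: weight 3, value 32
Best: $75.

$75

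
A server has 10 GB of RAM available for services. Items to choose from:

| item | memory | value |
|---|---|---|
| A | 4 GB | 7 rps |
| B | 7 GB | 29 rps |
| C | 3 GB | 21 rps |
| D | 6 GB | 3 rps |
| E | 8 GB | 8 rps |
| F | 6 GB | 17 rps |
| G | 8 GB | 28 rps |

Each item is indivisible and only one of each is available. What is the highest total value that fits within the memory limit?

Check high-value combinations within 10 GB:
- B+C: memory 7+3=10, value 29+21=50
- C+F: memory 3+6=9, value 21+17=38
- B: memory 7, value 29
- A+C: memory 4+3=7, value 7+21=28
Best: 50 rps.

50 rps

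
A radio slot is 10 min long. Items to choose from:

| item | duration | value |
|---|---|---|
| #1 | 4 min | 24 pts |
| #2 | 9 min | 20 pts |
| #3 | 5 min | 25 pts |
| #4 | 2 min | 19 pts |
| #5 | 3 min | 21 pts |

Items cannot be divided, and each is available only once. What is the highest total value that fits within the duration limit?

Check high-value combinations within 10 min:
- #3+#4+#5: duration 5+2+3=10, value 25+19+21=65
- #1+#4+#5: duration 4+2+3=9, value 24+19+21=64
- #1+#3: duration 4+5=9, value 24+25=49
- #3+#5: duration 5+3=8, value 25+21=46
Best: 65 pts.

65 pts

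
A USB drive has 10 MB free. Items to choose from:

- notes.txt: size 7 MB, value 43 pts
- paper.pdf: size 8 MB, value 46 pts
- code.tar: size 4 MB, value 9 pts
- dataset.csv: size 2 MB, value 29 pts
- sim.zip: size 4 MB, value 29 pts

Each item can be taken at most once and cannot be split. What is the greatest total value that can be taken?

Check high-value combinations within 10 MB:
- paper.pdf+dataset.csv: size 8+2=10, value 46+29=75
- notes.txt+dataset.csv: size 7+2=9, value 43+29=72
- code.tar+dataset.csv+sim.zip: size 4+2+4=10, value 9+29+29=67
Best: 75 pts.

75 pts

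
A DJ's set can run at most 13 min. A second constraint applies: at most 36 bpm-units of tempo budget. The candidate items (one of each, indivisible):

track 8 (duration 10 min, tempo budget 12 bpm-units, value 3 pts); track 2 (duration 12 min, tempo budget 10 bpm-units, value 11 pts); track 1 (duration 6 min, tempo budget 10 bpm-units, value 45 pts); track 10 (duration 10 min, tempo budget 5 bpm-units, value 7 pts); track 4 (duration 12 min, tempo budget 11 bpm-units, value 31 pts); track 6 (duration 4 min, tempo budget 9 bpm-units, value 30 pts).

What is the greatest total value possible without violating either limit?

Feasible sets respecting both limits:
- track 1+track 6: duration 10, tempo budget 19, value 75
- track 1: duration 6, tempo budget 10, value 45
- track 4: duration 12, tempo budget 11, value 31
- track 6: duration 4, tempo budget 9, value 30
Best: 75 pts.

75 pts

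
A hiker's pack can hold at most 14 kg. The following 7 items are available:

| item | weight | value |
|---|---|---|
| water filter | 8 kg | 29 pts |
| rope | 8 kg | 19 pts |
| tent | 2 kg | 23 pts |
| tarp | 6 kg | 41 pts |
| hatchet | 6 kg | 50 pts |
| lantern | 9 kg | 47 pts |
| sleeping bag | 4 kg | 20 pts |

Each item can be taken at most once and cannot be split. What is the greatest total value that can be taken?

114 pts

This is a 0/1 knapsack; check combinations near the capacity.
- tent+tarp+hatchet: weight 2+6+6=14, value 23+41+50=114
- tent+hatchet+sleeping bag: weight 2+6+4=12, value 23+50+20=93
- tarp+hatchet: weight 6+6=12, value 41+50=91
- tent+tarp+sleeping bag: weight 2+6+4=12, value 23+41+20=84
- water filter+hatchet: weight 8+6=14, value 29+50=79
Best: 114 pts.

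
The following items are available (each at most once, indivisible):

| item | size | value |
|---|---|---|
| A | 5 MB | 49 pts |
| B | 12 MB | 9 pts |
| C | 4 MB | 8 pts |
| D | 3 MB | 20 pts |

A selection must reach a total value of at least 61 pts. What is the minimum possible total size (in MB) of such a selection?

Subsets with value ≥ 61, sorted by total size:
- A+D: size 8, value 69
- A+C+D: size 12, value 77
- A+B+D: size 20, value 78
- A+B+C: size 21, value 66
Minimum size: 8 MB.

8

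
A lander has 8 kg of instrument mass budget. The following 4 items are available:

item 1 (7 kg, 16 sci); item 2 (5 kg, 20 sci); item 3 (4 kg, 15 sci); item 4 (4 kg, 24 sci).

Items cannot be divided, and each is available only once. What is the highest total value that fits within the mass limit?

39 sci

Check high-value combinations within 8 kg:
- item 3+item 4: mass 4+4=8, value 15+24=39
- item 4: mass 4, value 24
- item 2: mass 5, value 20
Best: 39 sci.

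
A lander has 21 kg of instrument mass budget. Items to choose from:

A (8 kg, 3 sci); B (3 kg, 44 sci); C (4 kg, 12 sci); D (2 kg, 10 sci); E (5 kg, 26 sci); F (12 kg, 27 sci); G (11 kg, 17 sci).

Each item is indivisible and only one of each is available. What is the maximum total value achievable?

Check high-value combinations within 21 kg:
- B+E+F: mass 3+5+12=20, value 44+26+27=97
- B+D+E+G: mass 3+2+5+11=21, value 44+10+26+17=97
- B+C+D+F: mass 3+4+2+12=21, value 44+12+10+27=93
- B+C+D+E: mass 3+4+2+5=14, value 44+12+10+26=92
Best: 97 sci.

97 sci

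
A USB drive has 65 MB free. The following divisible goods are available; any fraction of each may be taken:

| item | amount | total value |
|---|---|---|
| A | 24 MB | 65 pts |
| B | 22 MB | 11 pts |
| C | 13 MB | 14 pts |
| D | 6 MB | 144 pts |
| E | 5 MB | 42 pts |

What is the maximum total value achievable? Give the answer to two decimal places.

273.50

Take in order of value per unit:
- D (144/6 per unit): all 6 → value 144, running total 144.00
- E (42/5 per unit): all 5 → value 42, running total 186.00
- A (65/24 per unit): all 24 → value 65, running total 251.00
- C (14/13 per unit): all 13 → value 14, running total 265.00
- B (11/22 per unit): 17 of 22 → value 17×11/22 = 8.5000, running total 273.50
Total 273.50.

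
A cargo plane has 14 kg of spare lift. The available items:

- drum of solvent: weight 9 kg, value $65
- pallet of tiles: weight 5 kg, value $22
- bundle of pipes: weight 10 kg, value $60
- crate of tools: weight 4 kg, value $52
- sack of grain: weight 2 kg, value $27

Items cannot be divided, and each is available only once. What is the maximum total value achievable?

This is a 0/1 knapsack; check combinations near the capacity.
- drum of solvent+crate of tools: weight 9+4=13, value 65+52=117
- bundle of pipes+crate of tools: weight 10+4=14, value 60+52=112
- pallet of tiles+crate of tools+sack of grain: weight 5+4+2=11, value 22+52+27=101
- drum of solvent+sack of grain: weight 9+2=11, value 65+27=92
Best: $117.

$117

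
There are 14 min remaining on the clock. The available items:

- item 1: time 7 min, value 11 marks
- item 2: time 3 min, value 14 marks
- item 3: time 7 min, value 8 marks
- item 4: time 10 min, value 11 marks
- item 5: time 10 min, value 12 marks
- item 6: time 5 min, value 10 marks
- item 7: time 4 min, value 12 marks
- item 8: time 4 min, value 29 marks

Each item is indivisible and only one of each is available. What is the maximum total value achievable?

55 marks

Check high-value combinations within 14 min:
- item 2+item 7+item 8: time 3+4+4=11, value 14+12+29=55
- item 1+item 2+item 8: time 7+3+4=14, value 11+14+29=54
- item 2+item 6+item 8: time 3+5+4=12, value 14+10+29=53
- item 6+item 7+item 8: time 5+4+4=13, value 10+12+29=51
Best: 55 marks.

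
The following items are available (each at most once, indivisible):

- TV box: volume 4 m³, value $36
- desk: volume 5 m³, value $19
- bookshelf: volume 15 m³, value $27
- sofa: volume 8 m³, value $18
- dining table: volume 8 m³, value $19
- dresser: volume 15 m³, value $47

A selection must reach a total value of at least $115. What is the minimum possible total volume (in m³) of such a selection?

Subsets with value ≥ 115, sorted by total volume:
- TV box+desk+dining table+dresser: volume 32, value 121
- TV box+desk+sofa+dresser: volume 32, value 120
- TV box+sofa+dining table+dresser: volume 35, value 120
- TV box+desk+bookshelf+dresser: volume 39, value 129
Minimum volume: 32 m³.

32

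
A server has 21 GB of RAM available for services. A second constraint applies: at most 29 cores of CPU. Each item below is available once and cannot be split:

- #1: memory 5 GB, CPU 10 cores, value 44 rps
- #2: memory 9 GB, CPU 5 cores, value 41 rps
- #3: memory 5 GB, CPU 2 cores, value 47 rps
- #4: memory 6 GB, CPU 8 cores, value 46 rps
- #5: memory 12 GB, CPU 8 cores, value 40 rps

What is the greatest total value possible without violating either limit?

137 rps

Feasible sets respecting both limits:
- #1+#3+#4: memory 16, CPU 20, value 137
- #2+#3+#4: memory 20, CPU 15, value 134
- #1+#2+#3: memory 19, CPU 17, value 132
Best: 137 rps.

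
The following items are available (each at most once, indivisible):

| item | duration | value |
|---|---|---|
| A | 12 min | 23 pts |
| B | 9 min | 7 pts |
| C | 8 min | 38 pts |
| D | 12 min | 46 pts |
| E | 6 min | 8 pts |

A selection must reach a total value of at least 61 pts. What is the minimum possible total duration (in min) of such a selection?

Subsets with value ≥ 61, sorted by total duration:
- C+D: duration 20, value 84
- A+C: duration 20, value 61
- A+D: duration 24, value 69
- C+D+E: duration 26, value 92
Minimum duration: 20 min.

20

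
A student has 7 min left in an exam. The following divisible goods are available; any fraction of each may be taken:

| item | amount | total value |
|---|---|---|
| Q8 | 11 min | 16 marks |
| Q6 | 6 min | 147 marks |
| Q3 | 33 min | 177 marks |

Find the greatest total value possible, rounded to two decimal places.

152.36

Take in order of value per unit:
- Q6 (147/6 per unit): all 6 → value 147, running total 147.00
- Q3 (177/33 per unit): 1 of 33 → value 1×177/33 = 5.3636, running total 152.36
Total 152.36.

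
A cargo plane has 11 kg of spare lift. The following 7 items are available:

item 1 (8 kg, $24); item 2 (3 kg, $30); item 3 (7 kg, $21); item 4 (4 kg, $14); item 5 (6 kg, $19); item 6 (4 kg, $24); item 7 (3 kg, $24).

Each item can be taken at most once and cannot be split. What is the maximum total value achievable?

This is a 0/1 knapsack; check combinations near the capacity.
- item 2+item 6+item 7: weight 3+4+3=10, value 30+24+24=78
- item 2+item 4+item 7: weight 3+4+3=10, value 30+14+24=68
- item 2+item 4+item 6: weight 3+4+4=11, value 30+14+24=68
- item 4+item 6+item 7: weight 4+4+3=11, value 14+24+24=62
Best: $78.

$78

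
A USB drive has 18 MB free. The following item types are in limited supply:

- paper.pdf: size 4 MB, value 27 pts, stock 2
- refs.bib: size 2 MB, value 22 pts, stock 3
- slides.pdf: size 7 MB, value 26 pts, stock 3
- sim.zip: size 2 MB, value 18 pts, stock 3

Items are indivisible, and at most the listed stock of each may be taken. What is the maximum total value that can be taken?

156 pts

Top feasible selections:
- 2×paper.pdf + 3×refs.bib + 2×sim.zip: size 18, value 156
- 2×paper.pdf + 2×refs.bib + 3×sim.zip: size 18, value 152
- 1×paper.pdf + 3×refs.bib + 3×sim.zip: size 16, value 147
Best: 156 pts.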